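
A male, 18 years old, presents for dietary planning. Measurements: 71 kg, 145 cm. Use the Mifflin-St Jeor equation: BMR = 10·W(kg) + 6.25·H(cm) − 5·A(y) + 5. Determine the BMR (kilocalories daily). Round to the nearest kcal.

1531 kilocalories daily

Mifflin-St Jeor (male): BMR = 10(71) + 6.25(145) − 5(18) + 5 = 710 + 906.25 − 90 + 5 = 1531.25 kcal/day.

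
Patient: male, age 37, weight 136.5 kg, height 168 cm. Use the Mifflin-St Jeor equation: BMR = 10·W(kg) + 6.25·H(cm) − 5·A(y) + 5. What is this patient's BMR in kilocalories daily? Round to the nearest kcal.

Mifflin-St Jeor (male): BMR = 10(136.5) + 6.25(168) − 5(37) + 5 = 1365 + 1050 − 185 + 5 = 2235 kcal/day.

2235 kilocalories daily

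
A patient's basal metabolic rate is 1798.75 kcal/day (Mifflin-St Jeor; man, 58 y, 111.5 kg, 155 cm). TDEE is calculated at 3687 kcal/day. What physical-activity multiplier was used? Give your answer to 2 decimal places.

2.05

Activity factor = TEE ÷ BMR = 3687 ÷ 1798.75 = 2.05.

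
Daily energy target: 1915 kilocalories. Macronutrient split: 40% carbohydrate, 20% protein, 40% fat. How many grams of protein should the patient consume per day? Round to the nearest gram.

Protein energy = 20% × 1915 = 383 kcal.
At 4 kcal/g: 383 ÷ 4 = 95.75 g.

96 g/day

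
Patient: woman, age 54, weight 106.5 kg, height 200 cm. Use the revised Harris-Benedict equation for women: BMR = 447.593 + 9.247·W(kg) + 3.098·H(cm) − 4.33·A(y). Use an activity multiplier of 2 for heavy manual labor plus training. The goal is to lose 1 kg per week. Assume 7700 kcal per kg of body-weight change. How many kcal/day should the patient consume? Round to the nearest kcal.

2536 kcal/day

Harris-Benedict: BMR = 447.593 + 9.247(106.5) + 3.098(200) − 4.33(54) = 1818.1785 kcal/day.
TEE = 1818.1785 × 2 = 3636.357 kcal/day.
Required daily deficit = 1 × 7700 ÷ 7 = 1100 kcal/day.
Target intake = 3636.357 − 1100 = 2536.357 kcal/day.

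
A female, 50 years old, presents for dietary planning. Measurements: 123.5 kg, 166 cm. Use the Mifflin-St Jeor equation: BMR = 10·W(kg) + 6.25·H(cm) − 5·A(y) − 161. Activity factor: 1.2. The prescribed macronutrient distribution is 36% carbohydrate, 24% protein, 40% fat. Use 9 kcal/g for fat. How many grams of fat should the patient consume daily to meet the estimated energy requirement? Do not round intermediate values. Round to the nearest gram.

99 g/day

Mifflin-St Jeor (female): BMR = 10(123.5) + 6.25(166) − 5(50) − 161 = 1235 + 1037.5 − 250 − 161 = 1861.5 kcal/day.
TEE = 1861.5 × 1.2 = 2233.8 kcal/day.
Fat energy = 40% × 2233.8 = 893.52 kcal.
Fat = 893.52 ÷ 9 kcal/g = 99.28 g.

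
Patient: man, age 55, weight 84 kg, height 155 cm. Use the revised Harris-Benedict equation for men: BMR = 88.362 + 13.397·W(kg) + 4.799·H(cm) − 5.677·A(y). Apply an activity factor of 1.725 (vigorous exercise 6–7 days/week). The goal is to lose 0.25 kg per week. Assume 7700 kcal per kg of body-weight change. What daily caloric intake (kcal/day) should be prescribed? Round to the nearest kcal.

2563 kcal/day

Harris-Benedict: BMR = 88.362 + 13.397(84) + 4.799(155) − 5.677(55) = 1645.32 kcal/day.
TEE = 1645.32 × 1.725 = 2838.177 kcal/day.
Required daily deficit = 0.25 × 7700 ÷ 7 = 275 kcal/day.
Target intake = 2838.177 − 275 = 2563.177 kcal/day.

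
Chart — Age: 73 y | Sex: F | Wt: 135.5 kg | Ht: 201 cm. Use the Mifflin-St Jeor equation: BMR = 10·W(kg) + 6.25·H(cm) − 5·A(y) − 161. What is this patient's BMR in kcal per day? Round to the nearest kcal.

Mifflin-St Jeor (female): BMR = 10(135.5) + 6.25(201) − 5(73) − 161 = 1355 + 1256.25 − 365 − 161 = 2085.25 kcal/day.

2085 kcal per day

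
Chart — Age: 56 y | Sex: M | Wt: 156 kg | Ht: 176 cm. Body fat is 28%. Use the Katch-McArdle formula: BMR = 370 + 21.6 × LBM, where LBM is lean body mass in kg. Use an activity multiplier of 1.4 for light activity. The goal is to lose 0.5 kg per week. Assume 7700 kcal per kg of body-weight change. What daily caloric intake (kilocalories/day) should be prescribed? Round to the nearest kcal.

3365 kilocalories/day

LBM = 156 × (1 − 0.28) = 112.32 kg. Katch-McArdle: BMR = 370 + 21.6 × 112.32 = 2796.112 kcal/day.
TEE = 2796.112 × 1.4 = 3914.5568 kcal/day.
Required daily deficit = 0.5 × 7700 ÷ 7 = 550 kcal/day.
Target intake = 3914.5568 − 550 = 3364.5568 kcal/day.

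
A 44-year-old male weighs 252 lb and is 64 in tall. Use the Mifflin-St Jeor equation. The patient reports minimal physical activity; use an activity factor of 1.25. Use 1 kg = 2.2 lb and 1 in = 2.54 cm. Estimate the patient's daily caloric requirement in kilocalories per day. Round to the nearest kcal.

Convert to metric: weight = 252 ÷ 2.2 = 114.5455 kg; height = 64 × 2.54 = 162.56 cm.
Mifflin-St Jeor (male): BMR = 10(114.5455) + 6.25(162.56) − 5(44) + 5 = 1145.4545 + 1016 − 220 + 5 = 1946.4545 kcal/day.
TEE = BMR × activity factor = 1946.4545 × 1.25 = 2433.0682 kcal/day.

2433 kilocalories per day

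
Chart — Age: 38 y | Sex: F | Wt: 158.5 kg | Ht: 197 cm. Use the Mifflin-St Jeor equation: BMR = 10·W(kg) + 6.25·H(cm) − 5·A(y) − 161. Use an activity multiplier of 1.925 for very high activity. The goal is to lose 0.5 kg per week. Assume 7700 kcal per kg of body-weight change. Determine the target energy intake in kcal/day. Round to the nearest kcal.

Mifflin-St Jeor (female): BMR = 10(158.5) + 6.25(197) − 5(38) − 161 = 1585 + 1231.25 − 190 − 161 = 2465.25 kcal/day.
TEE = 2465.25 × 1.925 = 4745.6063 kcal/day.
Required daily deficit = 0.5 × 7700 ÷ 7 = 550 kcal/day.
Target intake = 4745.6063 − 550 = 4195.6063 kcal/day.

4196 kcal/day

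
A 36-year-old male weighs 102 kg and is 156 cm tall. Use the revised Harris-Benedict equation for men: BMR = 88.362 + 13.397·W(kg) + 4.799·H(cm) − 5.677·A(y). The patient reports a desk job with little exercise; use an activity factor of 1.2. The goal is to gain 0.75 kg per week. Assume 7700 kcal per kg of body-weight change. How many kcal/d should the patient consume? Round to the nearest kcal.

3224 kcal/d

Harris-Benedict: BMR = 88.362 + 13.397(102) + 4.799(156) − 5.677(36) = 1999.128 kcal/day.
TEE = 1999.128 × 1.2 = 2398.9536 kcal/day.
Required daily surplus = 0.75 × 7700 ÷ 7 = 825 kcal/day.
Target intake = 2398.9536 + 825 = 3223.9536 kcal/day.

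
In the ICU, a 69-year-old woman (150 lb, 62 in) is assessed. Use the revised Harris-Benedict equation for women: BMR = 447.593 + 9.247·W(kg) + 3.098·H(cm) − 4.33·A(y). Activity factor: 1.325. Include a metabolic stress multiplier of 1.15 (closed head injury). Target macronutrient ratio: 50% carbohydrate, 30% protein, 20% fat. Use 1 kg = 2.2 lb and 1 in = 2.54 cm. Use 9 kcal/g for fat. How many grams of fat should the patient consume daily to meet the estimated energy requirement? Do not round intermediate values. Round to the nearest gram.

43 g/day

Convert to metric: weight = 150 ÷ 2.2 = 68.1818 kg; height = 62 × 2.54 = 157.48 cm.
Harris-Benedict: BMR = 447.593 + 9.247(68.1818) + 3.098(157.48) − 4.33(69) = 1267.1733 kcal/day.
TEE = 1267.1733 × 1.325 = 1679.0046 kcal/day.
With stress factor 1.15: 1679.0046 × 1.15 = 1930.8553 kcal/day.
Fat energy = 20% × 1930.8553 = 386.1711 kcal.
Fat = 386.1711 ÷ 9 kcal/g = 42.9079 g.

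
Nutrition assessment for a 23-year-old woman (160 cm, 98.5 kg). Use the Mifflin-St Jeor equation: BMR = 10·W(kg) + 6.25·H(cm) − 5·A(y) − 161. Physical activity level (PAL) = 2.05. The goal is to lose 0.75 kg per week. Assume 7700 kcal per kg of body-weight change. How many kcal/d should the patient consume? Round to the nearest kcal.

2678 kcal/d

Mifflin-St Jeor (female): BMR = 10(98.5) + 6.25(160) − 5(23) − 161 = 985 + 1000 − 115 − 161 = 1709 kcal/day.
TEE = 1709 × 2.05 = 3503.45 kcal/day.
Required daily deficit = 0.75 × 7700 ÷ 7 = 825 kcal/day.
Target intake = 3503.45 − 825 = 2678.45 kcal/day.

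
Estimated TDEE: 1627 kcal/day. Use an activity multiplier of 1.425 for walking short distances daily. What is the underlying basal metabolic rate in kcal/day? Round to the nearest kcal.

BMR = TEE ÷ activity factor = 1627 ÷ 1.425 = 1141.7544 kcal/day.

1142 kcal/day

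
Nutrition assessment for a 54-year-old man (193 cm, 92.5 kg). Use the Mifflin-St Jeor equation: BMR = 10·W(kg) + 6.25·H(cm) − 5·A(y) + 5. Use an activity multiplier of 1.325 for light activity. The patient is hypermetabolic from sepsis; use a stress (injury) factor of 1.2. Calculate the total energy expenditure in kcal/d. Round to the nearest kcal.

Mifflin-St Jeor (male): BMR = 10(92.5) + 6.25(193) − 5(54) + 5 = 925 + 1206.25 − 270 + 5 = 1866.25 kcal/day.
TEE = BMR × activity factor = 1866.25 × 1.325 = 2472.7813 kcal/day.
Apply stress factor: 2472.7813 × 1.2 = 2967.3375 kcal/day.

2967 kcal/d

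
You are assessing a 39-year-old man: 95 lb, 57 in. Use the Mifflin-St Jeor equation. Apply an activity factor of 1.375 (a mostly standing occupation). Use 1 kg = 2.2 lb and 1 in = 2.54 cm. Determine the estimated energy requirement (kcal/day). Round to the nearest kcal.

1577 kcal/day

Convert to metric: weight = 95 ÷ 2.2 = 43.1818 kg; height = 57 × 2.54 = 144.78 cm.
Mifflin-St Jeor (male): BMR = 10(43.1818) + 6.25(144.78) − 5(39) + 5 = 431.8182 + 904.875 − 195 + 5 = 1146.6932 kcal/day.
TEE = BMR × activity factor = 1146.6932 × 1.375 = 1576.7031 kcal/day.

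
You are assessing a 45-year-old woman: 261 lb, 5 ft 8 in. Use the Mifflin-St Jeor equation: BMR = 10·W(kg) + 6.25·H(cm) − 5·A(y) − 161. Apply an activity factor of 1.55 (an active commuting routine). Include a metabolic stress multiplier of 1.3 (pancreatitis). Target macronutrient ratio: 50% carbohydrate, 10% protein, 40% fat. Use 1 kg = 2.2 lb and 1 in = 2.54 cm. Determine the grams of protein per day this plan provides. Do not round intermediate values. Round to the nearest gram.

95 g/day

Convert to metric: weight = 261 ÷ 2.2 = 118.6364 kg; height = (5×12 + 8) × 2.54 = 68 × 2.54 = 172.72 cm.
Mifflin-St Jeor (female): BMR = 10(118.6364) + 6.25(172.72) − 5(45) − 161 = 1186.3636 + 1079.5 − 225 − 161 = 1879.8636 kcal/day.
TEE = 1879.8636 × 1.55 = 2913.7886 kcal/day.
With stress factor 1.3: 2913.7886 × 1.3 = 3787.9252 kcal/day.
Protein energy = 10% × 3787.9252 = 378.7925 kcal.
Protein = 378.7925 ÷ 4 kcal/g = 94.6981 g.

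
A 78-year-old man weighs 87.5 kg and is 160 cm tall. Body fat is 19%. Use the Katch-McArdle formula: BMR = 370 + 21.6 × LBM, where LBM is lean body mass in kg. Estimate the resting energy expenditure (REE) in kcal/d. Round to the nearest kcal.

LBM = 87.5 × (1 − 0.19) = 70.875 kg. Katch-McArdle: BMR = 370 + 21.6 × 70.875 = 1900.9 kcal/day.

1901 kcal/d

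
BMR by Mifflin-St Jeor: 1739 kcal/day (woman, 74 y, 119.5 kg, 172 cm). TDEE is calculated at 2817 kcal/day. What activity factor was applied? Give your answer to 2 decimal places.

Activity factor = TEE ÷ BMR = 2817 ÷ 1739 = 1.62.

1.62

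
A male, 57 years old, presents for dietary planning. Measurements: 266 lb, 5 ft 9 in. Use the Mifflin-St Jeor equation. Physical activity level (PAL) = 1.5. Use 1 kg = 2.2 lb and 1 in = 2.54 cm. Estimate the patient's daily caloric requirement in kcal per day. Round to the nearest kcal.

3037 kcal per day

Convert to metric: weight = 266 ÷ 2.2 = 120.9091 kg; height = (5×12 + 9) × 2.54 = 69 × 2.54 = 175.26 cm.
Mifflin-St Jeor (male): BMR = 10(120.9091) + 6.25(175.26) − 5(57) + 5 = 1209.0909 + 1095.375 − 285 + 5 = 2024.4659 kcal/day.
TEE = BMR × activity factor = 2024.4659 × 1.5 = 3036.6989 kcal/day.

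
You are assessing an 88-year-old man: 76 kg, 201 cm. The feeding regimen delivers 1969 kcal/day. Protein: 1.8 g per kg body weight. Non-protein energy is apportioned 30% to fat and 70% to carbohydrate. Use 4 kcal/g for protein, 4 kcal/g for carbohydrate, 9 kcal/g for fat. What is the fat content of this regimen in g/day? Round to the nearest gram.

47 g/day

Protein = 1.8 × 76 = 136.8 g → 136.8 × 4 = 547.2 kcal.
Non-protein calories = 1969 − 547.2 = 1421.8 kcal.
Fat: 30% × 1421.8 = 426.54 kcal; carbohydrate: 995.26 kcal.
Fat: 426.54 kcal ÷ 9 kcal/g = 47.3933 g.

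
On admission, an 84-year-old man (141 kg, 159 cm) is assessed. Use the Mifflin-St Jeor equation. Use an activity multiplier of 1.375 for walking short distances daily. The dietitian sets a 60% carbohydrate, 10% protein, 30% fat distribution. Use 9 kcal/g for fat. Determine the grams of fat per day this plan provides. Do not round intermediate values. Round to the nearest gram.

Mifflin-St Jeor (male): BMR = 10(141) + 6.25(159) − 5(84) + 5 = 1410 + 993.75 − 420 + 5 = 1988.75 kcal/day.
TEE = 1988.75 × 1.375 = 2734.5313 kcal/day.
Fat energy = 30% × 2734.5313 = 820.3594 kcal.
Fat = 820.3594 ÷ 9 kcal/g = 91.151 g.

91 g/day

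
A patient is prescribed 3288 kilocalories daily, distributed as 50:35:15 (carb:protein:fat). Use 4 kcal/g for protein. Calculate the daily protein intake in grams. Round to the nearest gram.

288 g/day

Protein energy = 35% × 3288 = 1150.8 kcal.
At 4 kcal/g: 1150.8 ÷ 4 = 287.7 g.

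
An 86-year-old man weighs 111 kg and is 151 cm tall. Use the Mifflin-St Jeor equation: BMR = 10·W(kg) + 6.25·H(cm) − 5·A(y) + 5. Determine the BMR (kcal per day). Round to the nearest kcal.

1629 kcal per day

Mifflin-St Jeor (male): BMR = 10(111) + 6.25(151) − 5(86) + 5 = 1110 + 943.75 − 430 + 5 = 1628.75 kcal/day.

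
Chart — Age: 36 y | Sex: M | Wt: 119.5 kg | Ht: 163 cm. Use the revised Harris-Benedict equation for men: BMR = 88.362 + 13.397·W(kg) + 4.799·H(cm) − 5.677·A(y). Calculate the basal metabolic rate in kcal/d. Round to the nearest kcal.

Harris-Benedict: BMR = 88.362 + 13.397(119.5) + 4.799(163) − 5.677(36) = 2267.1685 kcal/day.

2267 kcal/d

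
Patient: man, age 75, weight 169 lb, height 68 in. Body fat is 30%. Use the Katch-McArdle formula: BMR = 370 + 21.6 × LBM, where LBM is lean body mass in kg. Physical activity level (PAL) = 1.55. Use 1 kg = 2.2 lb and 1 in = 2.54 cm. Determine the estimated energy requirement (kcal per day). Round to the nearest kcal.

Convert to metric: weight = 169 ÷ 2.2 = 76.8182 kg; height = 68 × 2.54 = 172.72 cm.
LBM = 76.8182 × (1 − 0.3) = 53.7727 kg. Katch-McArdle: BMR = 370 + 21.6 × 53.7727 = 1531.4909 kcal/day.
TEE = BMR × activity factor = 1531.4909 × 1.55 = 2373.8109 kcal/day.

2374 kcal per day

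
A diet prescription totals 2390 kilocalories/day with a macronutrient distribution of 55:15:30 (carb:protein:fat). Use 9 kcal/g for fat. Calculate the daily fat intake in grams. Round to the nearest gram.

Fat energy = 30% × 2390 = 717 kcal.
At 9 kcal/g: 717 ÷ 9 = 79.6667 g.

80 g/day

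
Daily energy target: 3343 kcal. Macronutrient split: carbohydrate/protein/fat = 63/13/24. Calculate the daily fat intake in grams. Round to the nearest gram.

89 g/day

Fat energy = 24% × 3343 = 802.32 kcal.
At 9 kcal/g: 802.32 ÷ 9 = 89.1467 g.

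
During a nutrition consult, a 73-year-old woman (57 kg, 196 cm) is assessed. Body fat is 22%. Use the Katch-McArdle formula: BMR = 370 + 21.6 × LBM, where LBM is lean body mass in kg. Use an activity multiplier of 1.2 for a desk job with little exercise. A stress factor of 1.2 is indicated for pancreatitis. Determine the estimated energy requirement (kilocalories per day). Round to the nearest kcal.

LBM = 57 × (1 − 0.22) = 44.46 kg. Katch-McArdle: BMR = 370 + 21.6 × 44.46 = 1330.336 kcal/day.
TEE = BMR × activity factor = 1330.336 × 1.2 = 1596.4032 kcal/day.
Apply stress factor: 1596.4032 × 1.2 = 1915.6838 kcal/day.

1916 kilocalories per day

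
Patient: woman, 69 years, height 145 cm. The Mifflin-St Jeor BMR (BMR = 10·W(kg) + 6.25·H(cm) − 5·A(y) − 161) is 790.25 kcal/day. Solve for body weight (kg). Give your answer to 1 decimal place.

39.0 kg

790.25 = 10·W + 6.25(145) − 5(69) − 161
10·W = 790.25 − 400.25 = 390, so W = 39 kg.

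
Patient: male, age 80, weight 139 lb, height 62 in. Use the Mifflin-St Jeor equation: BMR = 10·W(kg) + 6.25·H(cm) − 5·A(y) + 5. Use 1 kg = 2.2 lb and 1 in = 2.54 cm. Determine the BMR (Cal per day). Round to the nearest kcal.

1221 Cal per day

Convert to metric: weight = 139 ÷ 2.2 = 63.1818 kg; height = 62 × 2.54 = 157.48 cm.
Mifflin-St Jeor (male): BMR = 10(63.1818) + 6.25(157.48) − 5(80) + 5 = 631.8182 + 984.25 − 400 + 5 = 1221.0682 kcal/day.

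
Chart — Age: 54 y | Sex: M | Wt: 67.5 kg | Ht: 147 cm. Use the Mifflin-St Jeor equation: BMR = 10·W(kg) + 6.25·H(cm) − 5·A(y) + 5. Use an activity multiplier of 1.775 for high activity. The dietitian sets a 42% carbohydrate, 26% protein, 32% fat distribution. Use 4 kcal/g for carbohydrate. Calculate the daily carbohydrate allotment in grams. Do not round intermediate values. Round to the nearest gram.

Mifflin-St Jeor (male): BMR = 10(67.5) + 6.25(147) − 5(54) + 5 = 675 + 918.75 − 270 + 5 = 1328.75 kcal/day.
TEE = 1328.75 × 1.775 = 2358.5313 kcal/day.
Carbohydrate energy = 42% × 2358.5313 = 990.5831 kcal.
Carbohydrate = 990.5831 ÷ 4 kcal/g = 247.6458 g.

248 g/day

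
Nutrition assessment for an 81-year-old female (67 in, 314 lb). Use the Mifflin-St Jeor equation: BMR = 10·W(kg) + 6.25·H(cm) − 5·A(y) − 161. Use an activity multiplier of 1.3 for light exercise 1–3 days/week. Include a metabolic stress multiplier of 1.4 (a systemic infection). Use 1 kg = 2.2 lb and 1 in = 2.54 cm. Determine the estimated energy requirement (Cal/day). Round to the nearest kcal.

Convert to metric: weight = 314 ÷ 2.2 = 142.7273 kg; height = 67 × 2.54 = 170.18 cm.
Mifflin-St Jeor (female): BMR = 10(142.7273) + 6.25(170.18) − 5(81) − 161 = 1427.2727 + 1063.625 − 405 − 161 = 1924.8977 kcal/day.
TEE = BMR × activity factor = 1924.8977 × 1.3 = 2502.367 kcal/day.
Apply stress factor: 2502.367 × 1.4 = 3503.3139 kcal/day.

3503 Cal/day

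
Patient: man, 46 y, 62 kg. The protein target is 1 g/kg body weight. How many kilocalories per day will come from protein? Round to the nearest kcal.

248 kcal/day

Protein = 1 g/kg × 62 kg = 62 g/day.
Protein energy = 62 g × 4 kcal/g = 248 kcal/day.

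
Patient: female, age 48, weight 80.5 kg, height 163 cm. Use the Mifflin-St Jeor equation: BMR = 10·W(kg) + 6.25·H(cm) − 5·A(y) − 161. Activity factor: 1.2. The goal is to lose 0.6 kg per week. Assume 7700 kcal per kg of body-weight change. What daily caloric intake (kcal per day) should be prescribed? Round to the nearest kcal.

Mifflin-St Jeor (female): BMR = 10(80.5) + 6.25(163) − 5(48) − 161 = 805 + 1018.75 − 240 − 161 = 1422.75 kcal/day.
TEE = 1422.75 × 1.2 = 1707.3 kcal/day.
Required daily deficit = 0.6 × 7700 ÷ 7 = 660 kcal/day.
Target intake = 1707.3 − 660 = 1047.3 kcal/day.

1047 kcal per day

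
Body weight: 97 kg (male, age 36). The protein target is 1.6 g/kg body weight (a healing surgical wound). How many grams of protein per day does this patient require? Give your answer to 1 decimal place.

Protein = 1.6 g/kg × 97 kg = 155.2 g/day.

155.2 g/day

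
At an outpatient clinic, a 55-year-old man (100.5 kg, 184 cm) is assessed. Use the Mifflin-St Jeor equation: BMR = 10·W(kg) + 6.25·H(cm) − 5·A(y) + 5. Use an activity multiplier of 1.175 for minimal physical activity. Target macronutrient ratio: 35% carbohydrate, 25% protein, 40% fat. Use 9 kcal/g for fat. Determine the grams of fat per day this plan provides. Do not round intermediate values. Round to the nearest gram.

98 g/day

Mifflin-St Jeor (male): BMR = 10(100.5) + 6.25(184) − 5(55) + 5 = 1005 + 1150 − 275 + 5 = 1885 kcal/day.
TEE = 1885 × 1.175 = 2214.875 kcal/day.
Fat energy = 40% × 2214.875 = 885.95 kcal.
Fat = 885.95 ÷ 9 kcal/g = 98.4389 g.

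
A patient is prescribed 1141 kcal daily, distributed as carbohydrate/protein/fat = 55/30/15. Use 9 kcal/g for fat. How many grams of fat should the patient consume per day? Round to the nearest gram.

19 g/day

Fat energy = 15% × 1141 = 171.15 kcal.
At 9 kcal/g: 171.15 ÷ 9 = 19.0167 g.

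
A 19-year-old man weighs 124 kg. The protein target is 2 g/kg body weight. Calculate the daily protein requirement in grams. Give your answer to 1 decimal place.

248.0 g/day

Protein = 2 g/kg × 124 kg = 248 g/day.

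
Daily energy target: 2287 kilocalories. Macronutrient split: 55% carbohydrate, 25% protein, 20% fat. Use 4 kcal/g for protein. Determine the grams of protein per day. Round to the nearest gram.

Protein energy = 25% × 2287 = 571.75 kcal.
At 4 kcal/g: 571.75 ÷ 4 = 142.9375 g.

143 g/day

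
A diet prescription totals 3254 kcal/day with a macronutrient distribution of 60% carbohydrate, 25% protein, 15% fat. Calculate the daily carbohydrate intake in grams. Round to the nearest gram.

Carbohydrate energy = 60% × 3254 = 1952.4 kcal.
At 4 kcal/g: 1952.4 ÷ 4 = 488.1 g.

488 g/day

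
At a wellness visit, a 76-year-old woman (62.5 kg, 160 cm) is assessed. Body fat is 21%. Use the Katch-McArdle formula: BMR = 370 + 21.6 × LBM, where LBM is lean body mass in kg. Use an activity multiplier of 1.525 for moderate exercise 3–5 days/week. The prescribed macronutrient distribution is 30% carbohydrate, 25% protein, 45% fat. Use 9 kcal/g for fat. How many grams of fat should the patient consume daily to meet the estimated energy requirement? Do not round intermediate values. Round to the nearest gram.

LBM = 62.5 × (1 − 0.21) = 49.375 kg. Katch-McArdle: BMR = 370 + 21.6 × 49.375 = 1436.5 kcal/day.
TEE = 1436.5 × 1.525 = 2190.6625 kcal/day.
Fat energy = 45% × 2190.6625 = 985.7981 kcal.
Fat = 985.7981 ÷ 9 kcal/g = 109.5331 g.

110 g/day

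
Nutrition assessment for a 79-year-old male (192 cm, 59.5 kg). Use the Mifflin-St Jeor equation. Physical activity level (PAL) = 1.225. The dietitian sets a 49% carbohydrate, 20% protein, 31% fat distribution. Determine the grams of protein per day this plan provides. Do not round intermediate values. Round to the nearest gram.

86 g/day

Mifflin-St Jeor (male): BMR = 10(59.5) + 6.25(192) − 5(79) + 5 = 595 + 1200 − 395 + 5 = 1405 kcal/day.
TEE = 1405 × 1.225 = 1721.125 kcal/day.
Protein energy = 20% × 1721.125 = 344.225 kcal.
Protein = 344.225 ÷ 4 kcal/g = 86.0563 g.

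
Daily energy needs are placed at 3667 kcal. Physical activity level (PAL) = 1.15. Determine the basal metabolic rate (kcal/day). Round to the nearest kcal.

BMR = TEE ÷ activity factor = 3667 ÷ 1.15 = 3188.6957 kcal/day.

3189 kcal/day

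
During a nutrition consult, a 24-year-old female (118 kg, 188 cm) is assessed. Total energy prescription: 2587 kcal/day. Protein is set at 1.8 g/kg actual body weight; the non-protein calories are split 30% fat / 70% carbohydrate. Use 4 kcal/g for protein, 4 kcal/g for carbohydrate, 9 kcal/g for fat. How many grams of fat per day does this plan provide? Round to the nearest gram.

58 g/day

Protein = 1.8 × 118 = 212.4 g → 212.4 × 4 = 849.6 kcal.
Non-protein calories = 2587 − 849.6 = 1737.4 kcal.
Fat: 30% × 1737.4 = 521.22 kcal; carbohydrate: 1216.18 kcal.
Fat: 521.22 kcal ÷ 9 kcal/g = 57.9133 g.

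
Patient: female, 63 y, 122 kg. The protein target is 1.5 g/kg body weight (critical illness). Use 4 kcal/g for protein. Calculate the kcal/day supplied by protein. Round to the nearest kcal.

732 kcal/day

Protein = 1.5 g/kg × 122 kg = 183 g/day.
Protein energy = 183 g × 4 kcal/g = 732 kcal/day.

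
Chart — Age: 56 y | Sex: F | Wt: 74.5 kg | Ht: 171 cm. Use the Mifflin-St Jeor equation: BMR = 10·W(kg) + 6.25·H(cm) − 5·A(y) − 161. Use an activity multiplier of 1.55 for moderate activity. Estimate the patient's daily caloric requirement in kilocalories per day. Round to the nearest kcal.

Mifflin-St Jeor (female): BMR = 10(74.5) + 6.25(171) − 5(56) − 161 = 745 + 1068.75 − 280 − 161 = 1372.75 kcal/day.
TEE = BMR × activity factor = 1372.75 × 1.55 = 2127.7625 kcal/day.

2128 kilocalories per day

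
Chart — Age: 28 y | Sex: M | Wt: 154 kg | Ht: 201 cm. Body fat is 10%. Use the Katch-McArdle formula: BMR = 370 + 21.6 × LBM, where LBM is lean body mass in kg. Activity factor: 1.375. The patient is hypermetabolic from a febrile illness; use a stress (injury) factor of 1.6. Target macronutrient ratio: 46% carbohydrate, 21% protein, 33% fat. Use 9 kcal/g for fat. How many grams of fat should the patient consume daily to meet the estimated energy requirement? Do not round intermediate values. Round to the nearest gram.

LBM = 154 × (1 − 0.1) = 138.6 kg. Katch-McArdle: BMR = 370 + 21.6 × 138.6 = 3363.76 kcal/day.
TEE = 3363.76 × 1.375 = 4625.17 kcal/day.
With stress factor 1.6: 4625.17 × 1.6 = 7400.272 kcal/day.
Fat energy = 33% × 7400.272 = 2442.0898 kcal.
Fat = 2442.0898 ÷ 9 kcal/g = 271.3433 g.

271 g/day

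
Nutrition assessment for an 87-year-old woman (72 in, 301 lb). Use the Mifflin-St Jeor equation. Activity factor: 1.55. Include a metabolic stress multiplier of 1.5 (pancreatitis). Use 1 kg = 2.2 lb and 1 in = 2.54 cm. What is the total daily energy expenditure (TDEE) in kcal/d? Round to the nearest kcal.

4453 kcal/d

Convert to metric: weight = 301 ÷ 2.2 = 136.8182 kg; height = 72 × 2.54 = 182.88 cm.
Mifflin-St Jeor (female): BMR = 10(136.8182) + 6.25(182.88) − 5(87) − 161 = 1368.1818 + 1143 − 435 − 161 = 1915.1818 kcal/day.
TEE = BMR × activity factor = 1915.1818 × 1.55 = 2968.5318 kcal/day.
Apply stress factor: 2968.5318 × 1.5 = 4452.7977 kcal/day.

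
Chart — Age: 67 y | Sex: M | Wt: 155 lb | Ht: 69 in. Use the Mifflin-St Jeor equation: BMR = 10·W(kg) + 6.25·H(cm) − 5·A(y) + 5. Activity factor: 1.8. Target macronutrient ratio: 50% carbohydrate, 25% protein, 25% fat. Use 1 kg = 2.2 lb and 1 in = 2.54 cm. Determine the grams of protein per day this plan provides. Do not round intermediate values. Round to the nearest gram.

165 g/day

Convert to metric: weight = 155 ÷ 2.2 = 70.4545 kg; height = 69 × 2.54 = 175.26 cm.
Mifflin-St Jeor (male): BMR = 10(70.4545) + 6.25(175.26) − 5(67) + 5 = 704.5455 + 1095.375 − 335 + 5 = 1469.9205 kcal/day.
TEE = 1469.9205 × 1.8 = 2645.8568 kcal/day.
Protein energy = 25% × 2645.8568 = 661.4642 kcal.
Protein = 661.4642 ÷ 4 kcal/g = 165.3661 g.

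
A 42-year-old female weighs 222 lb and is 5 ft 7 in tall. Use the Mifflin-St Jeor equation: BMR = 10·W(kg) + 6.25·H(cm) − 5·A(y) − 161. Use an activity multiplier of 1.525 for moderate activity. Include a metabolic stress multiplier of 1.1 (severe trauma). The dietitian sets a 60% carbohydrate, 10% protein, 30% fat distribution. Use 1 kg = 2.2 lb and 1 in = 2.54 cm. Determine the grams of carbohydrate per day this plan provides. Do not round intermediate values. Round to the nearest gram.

Convert to metric: weight = 222 ÷ 2.2 = 100.9091 kg; height = (5×12 + 7) × 2.54 = 67 × 2.54 = 170.18 cm.
Mifflin-St Jeor (female): BMR = 10(100.9091) + 6.25(170.18) − 5(42) − 161 = 1009.0909 + 1063.625 − 210 − 161 = 1701.7159 kcal/day.
TEE = 1701.7159 × 1.525 = 2595.1168 kcal/day.
With stress factor 1.1: 2595.1168 × 1.1 = 2854.6284 kcal/day.
Carbohydrate energy = 60% × 2854.6284 = 1712.7771 kcal.
Carbohydrate = 1712.7771 ÷ 4 kcal/g = 428.1943 g.

428 g/day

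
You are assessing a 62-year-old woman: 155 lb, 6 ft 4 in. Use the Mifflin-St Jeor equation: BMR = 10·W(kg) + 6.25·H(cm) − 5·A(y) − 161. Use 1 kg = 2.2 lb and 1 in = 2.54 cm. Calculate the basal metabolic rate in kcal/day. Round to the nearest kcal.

Convert to metric: weight = 155 ÷ 2.2 = 70.4545 kg; height = (6×12 + 4) × 2.54 = 76 × 2.54 = 193.04 cm.
Mifflin-St Jeor (female): BMR = 10(70.4545) + 6.25(193.04) − 5(62) − 161 = 704.5455 + 1206.5 − 310 − 161 = 1440.0455 kcal/day.

1440 kcal/day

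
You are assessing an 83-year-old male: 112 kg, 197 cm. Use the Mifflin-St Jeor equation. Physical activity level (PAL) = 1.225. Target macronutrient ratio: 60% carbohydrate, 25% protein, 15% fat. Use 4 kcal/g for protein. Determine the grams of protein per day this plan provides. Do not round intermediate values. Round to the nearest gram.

Mifflin-St Jeor (male): BMR = 10(112) + 6.25(197) − 5(83) + 5 = 1120 + 1231.25 − 415 + 5 = 1941.25 kcal/day.
TEE = 1941.25 × 1.225 = 2378.0313 kcal/day.
Protein energy = 25% × 2378.0313 = 594.5078 kcal.
Protein = 594.5078 ÷ 4 kcal/g = 148.627 g.

149 g/day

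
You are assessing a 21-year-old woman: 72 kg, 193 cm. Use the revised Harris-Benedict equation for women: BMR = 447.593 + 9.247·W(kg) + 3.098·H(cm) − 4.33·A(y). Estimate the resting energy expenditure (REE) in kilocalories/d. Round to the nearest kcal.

Harris-Benedict: BMR = 447.593 + 9.247(72) + 3.098(193) − 4.33(21) = 1620.361 kcal/day.

1620 kilocalories/d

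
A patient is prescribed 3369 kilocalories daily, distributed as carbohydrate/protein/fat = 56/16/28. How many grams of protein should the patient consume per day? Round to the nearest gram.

Protein energy = 16% × 3369 = 539.04 kcal.
At 4 kcal/g: 539.04 ÷ 4 = 134.76 g.

135 g/day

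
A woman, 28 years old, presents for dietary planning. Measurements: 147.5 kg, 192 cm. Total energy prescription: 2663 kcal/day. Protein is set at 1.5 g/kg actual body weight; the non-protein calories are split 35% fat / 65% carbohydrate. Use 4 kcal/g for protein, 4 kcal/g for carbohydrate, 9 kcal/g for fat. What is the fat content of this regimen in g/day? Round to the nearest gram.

69 g/day

Protein = 1.5 × 147.5 = 221.25 g → 221.25 × 4 = 885 kcal.
Non-protein calories = 2663 − 885 = 1778 kcal.
Fat: 35% × 1778 = 622.3 kcal; carbohydrate: 1155.7 kcal.
Fat: 622.3 kcal ÷ 9 kcal/g = 69.1444 g.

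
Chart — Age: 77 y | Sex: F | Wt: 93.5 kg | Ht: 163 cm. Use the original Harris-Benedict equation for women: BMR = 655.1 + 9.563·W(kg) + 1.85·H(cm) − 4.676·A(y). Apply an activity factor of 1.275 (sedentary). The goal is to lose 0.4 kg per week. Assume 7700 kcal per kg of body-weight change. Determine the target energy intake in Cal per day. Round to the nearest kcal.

Harris-Benedict: BMR = 655.1 + 9.563(93.5) + 1.85(163) − 4.676(77) = 1490.7385 kcal/day.
TEE = 1490.7385 × 1.275 = 1900.6916 kcal/day.
Required daily deficit = 0.4 × 7700 ÷ 7 = 440 kcal/day.
Target intake = 1900.6916 − 440 = 1460.6916 kcal/day.

1461 Cal per day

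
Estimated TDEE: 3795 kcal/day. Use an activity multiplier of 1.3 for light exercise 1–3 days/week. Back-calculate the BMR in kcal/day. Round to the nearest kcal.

2919 kcal/day

BMR = TEE ÷ activity factor = 3795 ÷ 1.3 = 2919.2308 kcal/day.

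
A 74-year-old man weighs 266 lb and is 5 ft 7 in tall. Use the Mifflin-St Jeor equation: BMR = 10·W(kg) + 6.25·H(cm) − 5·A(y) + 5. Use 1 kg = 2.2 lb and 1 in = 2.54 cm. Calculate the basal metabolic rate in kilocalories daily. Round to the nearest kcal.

1908 kilocalories daily

Convert to metric: weight = 266 ÷ 2.2 = 120.9091 kg; height = (5×12 + 7) × 2.54 = 67 × 2.54 = 170.18 cm.
Mifflin-St Jeor (male): BMR = 10(120.9091) + 6.25(170.18) − 5(74) + 5 = 1209.0909 + 1063.625 − 370 + 5 = 1907.7159 kcal/day.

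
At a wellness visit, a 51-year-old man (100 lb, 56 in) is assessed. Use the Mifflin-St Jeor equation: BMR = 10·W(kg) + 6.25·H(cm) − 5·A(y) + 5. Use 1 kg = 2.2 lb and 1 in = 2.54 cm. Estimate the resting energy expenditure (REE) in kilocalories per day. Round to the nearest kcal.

1094 kilocalories per day

Convert to metric: weight = 100 ÷ 2.2 = 45.4545 kg; height = 56 × 2.54 = 142.24 cm.
Mifflin-St Jeor (male): BMR = 10(45.4545) + 6.25(142.24) − 5(51) + 5 = 454.5455 + 889 − 255 + 5 = 1093.5455 kcal/day.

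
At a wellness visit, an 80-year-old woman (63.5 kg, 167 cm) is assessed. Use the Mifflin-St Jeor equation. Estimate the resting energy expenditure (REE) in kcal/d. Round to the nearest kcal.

1118 kcal/d

Mifflin-St Jeor (female): BMR = 10(63.5) + 6.25(167) − 5(80) − 161 = 635 + 1043.75 − 400 − 161 = 1117.75 kcal/day.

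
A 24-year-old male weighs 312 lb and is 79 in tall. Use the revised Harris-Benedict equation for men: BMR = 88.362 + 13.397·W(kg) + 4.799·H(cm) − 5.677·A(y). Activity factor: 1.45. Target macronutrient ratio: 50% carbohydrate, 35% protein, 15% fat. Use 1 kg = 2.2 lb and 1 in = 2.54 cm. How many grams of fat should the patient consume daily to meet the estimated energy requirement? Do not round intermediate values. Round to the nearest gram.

68 g/day

Convert to metric: weight = 312 ÷ 2.2 = 141.8182 kg; height = 79 × 2.54 = 200.66 cm.
Harris-Benedict: BMR = 88.362 + 13.397(141.8182) + 4.799(200.66) − 5.677(24) = 2815.0195 kcal/day.
TEE = 2815.0195 × 1.45 = 4081.7783 kcal/day.
Fat energy = 15% × 4081.7783 = 612.2667 kcal.
Fat = 612.2667 ÷ 9 kcal/g = 68.0296 g.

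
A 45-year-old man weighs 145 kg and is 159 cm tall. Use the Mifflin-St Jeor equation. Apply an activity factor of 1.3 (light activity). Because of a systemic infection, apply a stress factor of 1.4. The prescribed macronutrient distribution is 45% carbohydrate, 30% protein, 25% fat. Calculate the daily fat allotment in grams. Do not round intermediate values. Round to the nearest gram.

Mifflin-St Jeor (male): BMR = 10(145) + 6.25(159) − 5(45) + 5 = 1450 + 993.75 − 225 + 5 = 2223.75 kcal/day.
TEE = 2223.75 × 1.3 = 2890.875 kcal/day.
With stress factor 1.4: 2890.875 × 1.4 = 4047.225 kcal/day.
Fat energy = 25% × 4047.225 = 1011.8063 kcal.
Fat = 1011.8063 ÷ 9 kcal/g = 112.4229 g.

112 g/day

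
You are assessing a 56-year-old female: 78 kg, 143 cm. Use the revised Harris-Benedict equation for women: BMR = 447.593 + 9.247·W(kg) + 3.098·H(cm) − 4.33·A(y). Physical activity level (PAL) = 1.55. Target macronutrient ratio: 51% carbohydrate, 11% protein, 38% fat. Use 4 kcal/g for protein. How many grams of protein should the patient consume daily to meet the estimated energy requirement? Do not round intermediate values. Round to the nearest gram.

58 g/day

Harris-Benedict: BMR = 447.593 + 9.247(78) + 3.098(143) − 4.33(56) = 1369.393 kcal/day.
TEE = 1369.393 × 1.55 = 2122.5592 kcal/day.
Protein energy = 11% × 2122.5592 = 233.4815 kcal.
Protein = 233.4815 ÷ 4 kcal/g = 58.3704 g.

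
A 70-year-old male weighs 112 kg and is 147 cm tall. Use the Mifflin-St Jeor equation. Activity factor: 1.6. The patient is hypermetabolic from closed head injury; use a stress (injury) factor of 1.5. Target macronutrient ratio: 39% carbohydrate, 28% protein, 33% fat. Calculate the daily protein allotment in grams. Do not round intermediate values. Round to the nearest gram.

Mifflin-St Jeor (male): BMR = 10(112) + 6.25(147) − 5(70) + 5 = 1120 + 918.75 − 350 + 5 = 1693.75 kcal/day.
TEE = 1693.75 × 1.6 = 2710 kcal/day.
With stress factor 1.5: 2710 × 1.5 = 4065 kcal/day.
Protein energy = 28% × 4065 = 1138.2 kcal.
Protein = 1138.2 ÷ 4 kcal/g = 284.55 g.

285 g/day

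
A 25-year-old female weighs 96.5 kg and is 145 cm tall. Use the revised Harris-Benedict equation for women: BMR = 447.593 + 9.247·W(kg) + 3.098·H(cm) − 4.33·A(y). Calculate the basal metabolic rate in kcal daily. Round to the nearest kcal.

Harris-Benedict: BMR = 447.593 + 9.247(96.5) + 3.098(145) − 4.33(25) = 1680.8885 kcal/day.

1681 kcal daily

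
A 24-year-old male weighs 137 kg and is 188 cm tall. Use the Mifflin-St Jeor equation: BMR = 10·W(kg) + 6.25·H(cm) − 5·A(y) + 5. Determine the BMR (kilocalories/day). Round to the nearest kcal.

2430 kilocalories/day

Mifflin-St Jeor (male): BMR = 10(137) + 6.25(188) − 5(24) + 5 = 1370 + 1175 − 120 + 5 = 2430 kcal/day.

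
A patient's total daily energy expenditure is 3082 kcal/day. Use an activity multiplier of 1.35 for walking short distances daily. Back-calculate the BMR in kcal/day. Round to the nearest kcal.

2283 kcal/day

BMR = TEE ÷ activity factor = 3082 ÷ 1.35 = 2282.963 kcal/day.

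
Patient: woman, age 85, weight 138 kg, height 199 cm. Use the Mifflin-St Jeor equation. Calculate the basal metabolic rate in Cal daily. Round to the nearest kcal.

2038 Cal daily

Mifflin-St Jeor (female): BMR = 10(138) + 6.25(199) − 5(85) − 161 = 1380 + 1243.75 − 425 − 161 = 2037.75 kcal/day.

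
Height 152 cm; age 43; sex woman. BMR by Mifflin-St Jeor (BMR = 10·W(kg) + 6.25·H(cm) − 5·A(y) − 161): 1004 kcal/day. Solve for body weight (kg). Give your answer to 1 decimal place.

1004 = 10·W + 6.25(152) − 5(43) − 161
10·W = 1004 − 574 = 430, so W = 43 kg.

43.0 kg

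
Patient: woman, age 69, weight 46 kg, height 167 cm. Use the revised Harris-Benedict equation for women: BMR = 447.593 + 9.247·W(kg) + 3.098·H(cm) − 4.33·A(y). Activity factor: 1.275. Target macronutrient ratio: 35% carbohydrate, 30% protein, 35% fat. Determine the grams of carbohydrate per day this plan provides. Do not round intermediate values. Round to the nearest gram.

122 g/day

Harris-Benedict: BMR = 447.593 + 9.247(46) + 3.098(167) − 4.33(69) = 1091.551 kcal/day.
TEE = 1091.551 × 1.275 = 1391.7275 kcal/day.
Carbohydrate energy = 35% × 1391.7275 = 487.1046 kcal.
Carbohydrate = 487.1046 ÷ 4 kcal/g = 121.7762 g.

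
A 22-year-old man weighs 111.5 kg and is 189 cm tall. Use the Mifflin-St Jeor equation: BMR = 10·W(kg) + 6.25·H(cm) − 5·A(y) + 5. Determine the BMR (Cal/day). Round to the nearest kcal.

Mifflin-St Jeor (male): BMR = 10(111.5) + 6.25(189) − 5(22) + 5 = 1115 + 1181.25 − 110 + 5 = 2191.25 kcal/day.

2191 Cal/day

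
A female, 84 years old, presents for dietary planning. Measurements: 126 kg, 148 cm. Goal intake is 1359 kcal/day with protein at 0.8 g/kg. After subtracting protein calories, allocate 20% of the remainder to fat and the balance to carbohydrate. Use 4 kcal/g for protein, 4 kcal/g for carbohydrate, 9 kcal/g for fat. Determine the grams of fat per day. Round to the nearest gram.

Protein = 0.8 × 126 = 100.8 g → 100.8 × 4 = 403.2 kcal.
Non-protein calories = 1359 − 403.2 = 955.8 kcal.
Fat: 20% × 955.8 = 191.16 kcal; carbohydrate: 764.64 kcal.
Fat: 191.16 kcal ÷ 9 kcal/g = 21.24 g.

21 g/day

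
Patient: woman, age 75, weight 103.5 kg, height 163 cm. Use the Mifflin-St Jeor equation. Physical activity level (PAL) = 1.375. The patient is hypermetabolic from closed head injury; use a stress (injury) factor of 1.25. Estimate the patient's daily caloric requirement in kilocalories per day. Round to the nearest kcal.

2609 kilocalories per day

Mifflin-St Jeor (female): BMR = 10(103.5) + 6.25(163) − 5(75) − 161 = 1035 + 1018.75 − 375 − 161 = 1517.75 kcal/day.
TEE = BMR × activity factor = 1517.75 × 1.375 = 2086.9063 kcal/day.
Apply stress factor: 2086.9063 × 1.25 = 2608.6328 kcal/day.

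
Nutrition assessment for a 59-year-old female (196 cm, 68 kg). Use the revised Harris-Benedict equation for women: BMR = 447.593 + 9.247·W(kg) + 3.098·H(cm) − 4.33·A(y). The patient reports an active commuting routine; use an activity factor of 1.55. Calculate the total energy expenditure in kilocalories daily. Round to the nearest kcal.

2214 kilocalories daily

Harris-Benedict: BMR = 447.593 + 9.247(68) + 3.098(196) − 4.33(59) = 1428.127 kcal/day.
TEE = BMR × activity factor = 1428.127 × 1.55 = 2213.5969 kcal/day.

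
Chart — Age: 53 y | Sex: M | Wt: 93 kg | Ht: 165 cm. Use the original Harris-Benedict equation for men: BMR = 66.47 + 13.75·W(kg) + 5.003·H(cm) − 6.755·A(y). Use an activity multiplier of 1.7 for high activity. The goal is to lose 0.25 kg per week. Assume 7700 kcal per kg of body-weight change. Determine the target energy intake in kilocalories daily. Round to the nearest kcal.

Harris-Benedict: BMR = 66.47 + 13.75(93) + 5.003(165) − 6.755(53) = 1812.7 kcal/day.
TEE = 1812.7 × 1.7 = 3081.59 kcal/day.
Required daily deficit = 0.25 × 7700 ÷ 7 = 275 kcal/day.
Target intake = 3081.59 − 275 = 2806.59 kcal/day.

2807 kilocalories daily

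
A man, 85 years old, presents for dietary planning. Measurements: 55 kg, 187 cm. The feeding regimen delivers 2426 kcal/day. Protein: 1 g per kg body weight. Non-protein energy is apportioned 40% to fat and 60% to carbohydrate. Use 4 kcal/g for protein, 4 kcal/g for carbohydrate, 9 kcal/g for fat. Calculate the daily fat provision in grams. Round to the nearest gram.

Protein = 1 × 55 = 55 g → 55 × 4 = 220 kcal.
Non-protein calories = 2426 − 220 = 2206 kcal.
Fat: 40% × 2206 = 882.4 kcal; carbohydrate: 1323.6 kcal.
Fat: 882.4 kcal ÷ 9 kcal/g = 98.0444 g.

98 g/day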